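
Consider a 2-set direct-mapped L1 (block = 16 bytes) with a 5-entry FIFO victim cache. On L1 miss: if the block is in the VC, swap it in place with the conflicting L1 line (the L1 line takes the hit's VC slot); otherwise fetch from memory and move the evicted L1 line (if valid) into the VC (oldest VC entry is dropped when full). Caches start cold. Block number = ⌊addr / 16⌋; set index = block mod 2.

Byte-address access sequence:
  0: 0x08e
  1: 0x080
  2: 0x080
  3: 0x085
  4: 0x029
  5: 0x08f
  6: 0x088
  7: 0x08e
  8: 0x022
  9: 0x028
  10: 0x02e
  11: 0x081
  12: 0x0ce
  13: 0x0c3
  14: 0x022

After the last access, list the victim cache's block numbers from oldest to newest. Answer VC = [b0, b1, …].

0: 0x8e (blk 8, set 0) → MISS  vc=[]
1: 0x80 (blk 8, set 0) → L1-HIT  vc=[]
2: 0x80 (blk 8, set 0) → L1-HIT  vc=[]
3: 0x85 (blk 8, set 0) → L1-HIT  vc=[]
4: 0x29 (blk 2, set 0) → MISS  vc=[8]
5: 0x8f (blk 8, set 0) → VC-HIT  vc=[2]
6: 0x88 (blk 8, set 0) → L1-HIT  vc=[2]
7: 0x8e (blk 8, set 0) → L1-HIT  vc=[2]
8: 0x22 (blk 2, set 0) → VC-HIT  vc=[8]
9: 0x28 (blk 2, set 0) → L1-HIT  vc=[8]
10: 0x2e (blk 2, set 0) → L1-HIT  vc=[8]
11: 0x81 (blk 8, set 0) → VC-HIT  vc=[2]
12: 0xce (blk 12, set 0) → MISS  vc=[2, 8]
13: 0xc3 (blk 12, set 0) → L1-HIT  vc=[2, 8]
14: 0x22 (blk 2, set 0) → VC-HIT  vc=[12, 8]

VC = [12, 8]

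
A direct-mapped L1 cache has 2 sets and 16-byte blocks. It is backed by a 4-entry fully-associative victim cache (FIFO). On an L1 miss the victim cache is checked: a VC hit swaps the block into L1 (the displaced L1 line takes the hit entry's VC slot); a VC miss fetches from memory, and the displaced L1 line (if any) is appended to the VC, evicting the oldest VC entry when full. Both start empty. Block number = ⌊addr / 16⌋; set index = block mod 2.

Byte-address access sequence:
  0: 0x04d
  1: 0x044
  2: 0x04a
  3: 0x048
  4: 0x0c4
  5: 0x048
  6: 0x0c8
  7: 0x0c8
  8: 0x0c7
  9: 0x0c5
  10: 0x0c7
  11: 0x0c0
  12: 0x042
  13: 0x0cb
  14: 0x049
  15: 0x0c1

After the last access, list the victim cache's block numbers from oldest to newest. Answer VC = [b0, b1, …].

0: 0x4d (blk 4, set 0) → MISS  vc=[]
1: 0x44 (blk 4, set 0) → L1-HIT  vc=[]
2: 0x4a (blk 4, set 0) → L1-HIT  vc=[]
3: 0x48 (blk 4, set 0) → L1-HIT  vc=[]
4: 0xc4 (blk 12, set 0) → MISS  vc=[4]
5: 0x48 (blk 4, set 0) → VC-HIT  vc=[12]
6: 0xc8 (blk 12, set 0) → VC-HIT  vc=[4]
7: 0xc8 (blk 12, set 0) → L1-HIT  vc=[4]
8: 0xc7 (blk 12, set 0) → L1-HIT  vc=[4]
9: 0xc5 (blk 12, set 0) → L1-HIT  vc=[4]
10: 0xc7 (blk 12, set 0) → L1-HIT  vc=[4]
11: 0xc0 (blk 12, set 0) → L1-HIT  vc=[4]
12: 0x42 (blk 4, set 0) → VC-HIT  vc=[12]
13: 0xcb (blk 12, set 0) → VC-HIT  vc=[4]
14: 0x49 (blk 4, set 0) → VC-HIT  vc=[12]
15: 0xc1 (blk 12, set 0) → VC-HIT  vc=[4]

VC = [4]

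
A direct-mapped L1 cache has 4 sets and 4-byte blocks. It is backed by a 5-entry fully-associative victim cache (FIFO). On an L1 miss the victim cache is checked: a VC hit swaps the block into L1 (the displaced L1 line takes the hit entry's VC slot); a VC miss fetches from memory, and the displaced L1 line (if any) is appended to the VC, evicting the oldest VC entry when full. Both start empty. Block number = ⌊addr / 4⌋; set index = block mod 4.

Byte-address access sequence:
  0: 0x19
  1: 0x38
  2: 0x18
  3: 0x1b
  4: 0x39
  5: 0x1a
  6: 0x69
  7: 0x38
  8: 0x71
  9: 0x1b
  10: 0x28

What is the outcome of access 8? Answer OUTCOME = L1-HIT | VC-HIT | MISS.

  [0] addr=0x19 blk=6 s=2: MISS | VC []
  [1] addr=0x38 blk=14 s=2: MISS | VC [6]
  [2] addr=0x18 blk=6 s=2: VC-HIT | VC [14]
  [3] addr=0x1b blk=6 s=2: L1-HIT | VC [14]
  [4] addr=0x39 blk=14 s=2: VC-HIT | VC [6]
  [5] addr=0x1a blk=6 s=2: VC-HIT | VC [14]
  [6] addr=0x69 blk=26 s=2: MISS | VC [14, 6]
  [7] addr=0x38 blk=14 s=2: VC-HIT | VC [26, 6]
  [8] addr=0x71 blk=28 s=0: MISS | VC [26, 6]
  [9] addr=0x1b blk=6 s=2: VC-HIT | VC [26, 14]
  [10] addr=0x28 blk=10 s=2: MISS | VC [26, 14, 6]

OUTCOME = MISS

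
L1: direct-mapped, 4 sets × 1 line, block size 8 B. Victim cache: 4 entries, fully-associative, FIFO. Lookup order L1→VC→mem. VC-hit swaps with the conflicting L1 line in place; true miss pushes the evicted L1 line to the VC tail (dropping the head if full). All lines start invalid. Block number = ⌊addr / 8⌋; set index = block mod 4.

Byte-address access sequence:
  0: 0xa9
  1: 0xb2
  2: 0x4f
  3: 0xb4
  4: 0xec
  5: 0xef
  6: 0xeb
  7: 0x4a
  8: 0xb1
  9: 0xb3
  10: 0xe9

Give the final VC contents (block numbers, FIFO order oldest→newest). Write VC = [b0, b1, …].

0: 0xa9 (blk 21, set 1) → MISS  vc=[]
1: 0xb2 (blk 22, set 2) → MISS  vc=[]
2: 0x4f (blk 9, set 1) → MISS  vc=[21]
3: 0xb4 (blk 22, set 2) → L1-HIT  vc=[21]
4: 0xec (blk 29, set 1) → MISS  vc=[21, 9]
5: 0xef (blk 29, set 1) → L1-HIT  vc=[21, 9]
6: 0xeb (blk 29, set 1) → L1-HIT  vc=[21, 9]
7: 0x4a (blk 9, set 1) → VC-HIT  vc=[21, 29]
8: 0xb1 (blk 22, set 2) → L1-HIT  vc=[21, 29]
9: 0xb3 (blk 22, set 2) → L1-HIT  vc=[21, 29]
10: 0xe9 (blk 29, set 1) → VC-HIT  vc=[21, 9]

VC = [21, 9]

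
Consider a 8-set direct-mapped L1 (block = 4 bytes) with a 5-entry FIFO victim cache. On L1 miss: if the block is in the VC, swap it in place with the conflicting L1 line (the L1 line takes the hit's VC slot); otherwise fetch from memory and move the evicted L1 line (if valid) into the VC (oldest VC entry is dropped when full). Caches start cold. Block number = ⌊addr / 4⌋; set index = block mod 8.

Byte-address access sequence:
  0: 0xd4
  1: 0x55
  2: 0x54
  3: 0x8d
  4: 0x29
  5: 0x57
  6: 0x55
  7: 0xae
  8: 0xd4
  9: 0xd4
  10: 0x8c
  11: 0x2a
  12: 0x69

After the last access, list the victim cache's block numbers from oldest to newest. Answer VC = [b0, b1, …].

  [0] addr=0xd4 blk=53 s=5: MISS | VC []
  [1] addr=0x55 blk=21 s=5: MISS | VC [53]
  [2] addr=0x54 blk=21 s=5: L1-HIT | VC [53]
  [3] addr=0x8d blk=35 s=3: MISS | VC [53]
  [4] addr=0x29 blk=10 s=2: MISS | VC [53]
  [5] addr=0x57 blk=21 s=5: L1-HIT | VC [53]
  [6] addr=0x55 blk=21 s=5: L1-HIT | VC [53]
  [7] addr=0xae blk=43 s=3: MISS | VC [53, 35]
  [8] addr=0xd4 blk=53 s=5: VC-HIT | VC [21, 35]
  [9] addr=0xd4 blk=53 s=5: L1-HIT | VC [21, 35]
  [10] addr=0x8c blk=35 s=3: VC-HIT | VC [21, 43]
  [11] addr=0x2a blk=10 s=2: L1-HIT | VC [21, 43]
  [12] addr=0x69 blk=26 s=2: MISS | VC [21, 43, 10]

VC = [21, 43, 10]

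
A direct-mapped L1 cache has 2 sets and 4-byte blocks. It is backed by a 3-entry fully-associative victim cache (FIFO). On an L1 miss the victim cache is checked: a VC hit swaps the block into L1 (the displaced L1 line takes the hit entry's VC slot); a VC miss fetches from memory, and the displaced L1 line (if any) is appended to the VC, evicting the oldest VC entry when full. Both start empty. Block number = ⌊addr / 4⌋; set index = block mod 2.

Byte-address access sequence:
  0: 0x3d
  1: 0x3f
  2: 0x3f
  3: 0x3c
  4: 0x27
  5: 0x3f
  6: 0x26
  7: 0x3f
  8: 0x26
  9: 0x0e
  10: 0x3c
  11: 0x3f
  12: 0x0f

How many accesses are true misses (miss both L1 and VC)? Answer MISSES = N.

#0 0x3d→b15/s1 MISS; vc=[]
#1 0x3f→b15/s1 L1-HIT; vc=[]
#2 0x3f→b15/s1 L1-HIT; vc=[]
#3 0x3c→b15/s1 L1-HIT; vc=[]
#4 0x27→b9/s1 MISS; vc=[15]
#5 0x3f→b15/s1 VC-HIT; vc=[9]
#6 0x26→b9/s1 VC-HIT; vc=[15]
#7 0x3f→b15/s1 VC-HIT; vc=[9]
#8 0x26→b9/s1 VC-HIT; vc=[15]
#9 0xe→b3/s1 MISS; vc=[15,9]
#10 0x3c→b15/s1 VC-HIT; vc=[3,9]
#11 0x3f→b15/s1 L1-HIT; vc=[3,9]
#12 0xf→b3/s1 VC-HIT; vc=[15,9]

MISSES = 3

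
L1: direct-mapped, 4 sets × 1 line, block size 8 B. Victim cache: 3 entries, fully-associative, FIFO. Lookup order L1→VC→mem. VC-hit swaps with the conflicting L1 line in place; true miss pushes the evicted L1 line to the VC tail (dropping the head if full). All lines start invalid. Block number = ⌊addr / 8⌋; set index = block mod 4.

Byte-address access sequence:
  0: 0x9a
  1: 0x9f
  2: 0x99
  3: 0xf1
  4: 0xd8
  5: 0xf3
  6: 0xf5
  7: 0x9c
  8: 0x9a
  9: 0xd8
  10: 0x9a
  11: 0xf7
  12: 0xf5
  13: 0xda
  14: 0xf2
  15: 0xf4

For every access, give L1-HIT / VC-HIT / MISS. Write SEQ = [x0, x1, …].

SEQ = [MISS, L1-HIT, L1-HIT, MISS, MISS, L1-HIT, L1-HIT, VC-HIT, L1-HIT, VC-HIT, VC-HIT, L1-HIT, L1-HIT, VC-HIT, L1-HIT, L1-HIT]

0: 0x9a (blk 19, set 3) → MISS  vc=[]
1: 0x9f (blk 19, set 3) → L1-HIT  vc=[]
2: 0x99 (blk 19, set 3) → L1-HIT  vc=[]
3: 0xf1 (blk 30, set 2) → MISS  vc=[]
4: 0xd8 (blk 27, set 3) → MISS  vc=[19]
5: 0xf3 (blk 30, set 2) → L1-HIT  vc=[19]
6: 0xf5 (blk 30, set 2) → L1-HIT  vc=[19]
7: 0x9c (blk 19, set 3) → VC-HIT  vc=[27]
8: 0x9a (blk 19, set 3) → L1-HIT  vc=[27]
9: 0xd8 (blk 27, set 3) → VC-HIT  vc=[19]
10: 0x9a (blk 19, set 3) → VC-HIT  vc=[27]
11: 0xf7 (blk 30, set 2) → L1-HIT  vc=[27]
12: 0xf5 (blk 30, set 2) → L1-HIT  vc=[27]
13: 0xda (blk 27, set 3) → VC-HIT  vc=[19]
14: 0xf2 (blk 30, set 2) → L1-HIT  vc=[19]
15: 0xf4 (blk 30, set 2) → L1-HIT  vc=[19]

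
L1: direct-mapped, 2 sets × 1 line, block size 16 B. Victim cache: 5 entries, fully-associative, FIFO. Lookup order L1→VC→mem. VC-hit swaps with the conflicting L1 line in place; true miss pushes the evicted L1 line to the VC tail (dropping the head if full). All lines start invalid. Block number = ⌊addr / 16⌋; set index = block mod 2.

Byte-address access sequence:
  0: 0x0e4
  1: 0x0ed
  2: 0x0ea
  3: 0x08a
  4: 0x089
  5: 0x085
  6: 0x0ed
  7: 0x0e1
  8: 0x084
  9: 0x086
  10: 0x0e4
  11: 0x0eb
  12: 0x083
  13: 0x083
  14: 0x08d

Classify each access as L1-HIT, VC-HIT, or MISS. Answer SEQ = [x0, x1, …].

SEQ = [MISS, L1-HIT, L1-HIT, MISS, L1-HIT, L1-HIT, VC-HIT, L1-HIT, VC-HIT, L1-HIT, VC-HIT, L1-HIT, VC-HIT, L1-HIT, L1-HIT]

#0 0xe4→b14/s0 MISS; vc=[]
#1 0xed→b14/s0 L1-HIT; vc=[]
#2 0xea→b14/s0 L1-HIT; vc=[]
#3 0x8a→b8/s0 MISS; vc=[14]
#4 0x89→b8/s0 L1-HIT; vc=[14]
#5 0x85→b8/s0 L1-HIT; vc=[14]
#6 0xed→b14/s0 VC-HIT; vc=[8]
#7 0xe1→b14/s0 L1-HIT; vc=[8]
#8 0x84→b8/s0 VC-HIT; vc=[14]
#9 0x86→b8/s0 L1-HIT; vc=[14]
#10 0xe4→b14/s0 VC-HIT; vc=[8]
#11 0xeb→b14/s0 L1-HIT; vc=[8]
#12 0x83→b8/s0 VC-HIT; vc=[14]
#13 0x83→b8/s0 L1-HIT; vc=[14]
#14 0x8d→b8/s0 L1-HIT; vc=[14]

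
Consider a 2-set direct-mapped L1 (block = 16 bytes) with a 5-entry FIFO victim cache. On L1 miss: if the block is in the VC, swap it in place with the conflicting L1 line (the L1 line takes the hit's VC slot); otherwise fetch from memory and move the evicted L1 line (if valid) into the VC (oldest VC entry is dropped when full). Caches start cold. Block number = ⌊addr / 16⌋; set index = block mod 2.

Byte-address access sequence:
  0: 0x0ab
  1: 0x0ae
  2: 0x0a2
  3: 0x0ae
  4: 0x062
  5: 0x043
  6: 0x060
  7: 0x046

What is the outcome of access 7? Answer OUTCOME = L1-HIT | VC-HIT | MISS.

#0 0xab→b10/s0 MISS; vc=[]
#1 0xae→b10/s0 L1-HIT; vc=[]
#2 0xa2→b10/s0 L1-HIT; vc=[]
#3 0xae→b10/s0 L1-HIT; vc=[]
#4 0x62→b6/s0 MISS; vc=[10]
#5 0x43→b4/s0 MISS; vc=[10,6]
#6 0x60→b6/s0 VC-HIT; vc=[10,4]
#7 0x46→b4/s0 VC-HIT; vc=[10,6]

OUTCOME = VC-HIT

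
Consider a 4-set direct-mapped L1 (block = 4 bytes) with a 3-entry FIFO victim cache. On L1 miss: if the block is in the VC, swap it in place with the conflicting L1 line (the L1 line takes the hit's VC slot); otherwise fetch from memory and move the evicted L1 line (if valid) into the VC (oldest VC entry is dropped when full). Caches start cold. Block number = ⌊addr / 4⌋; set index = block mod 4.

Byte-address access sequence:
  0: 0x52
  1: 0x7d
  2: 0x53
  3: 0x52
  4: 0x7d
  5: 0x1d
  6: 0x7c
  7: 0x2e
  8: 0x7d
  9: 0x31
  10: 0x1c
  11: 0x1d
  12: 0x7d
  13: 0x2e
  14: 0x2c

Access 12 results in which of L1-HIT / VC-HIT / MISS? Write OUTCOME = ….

OUTCOME = VC-HIT

#0 0x52→b20/s0 MISS; vc=[]
#1 0x7d→b31/s3 MISS; vc=[]
#2 0x53→b20/s0 L1-HIT; vc=[]
#3 0x52→b20/s0 L1-HIT; vc=[]
#4 0x7d→b31/s3 L1-HIT; vc=[]
#5 0x1d→b7/s3 MISS; vc=[31]
#6 0x7c→b31/s3 VC-HIT; vc=[7]
#7 0x2e→b11/s3 MISS; vc=[7,31]
#8 0x7d→b31/s3 VC-HIT; vc=[7,11]
#9 0x31→b12/s0 MISS; vc=[7,11,20]
#10 0x1c→b7/s3 VC-HIT; vc=[31,11,20]
#11 0x1d→b7/s3 L1-HIT; vc=[31,11,20]
#12 0x7d→b31/s3 VC-HIT; vc=[7,11,20]
#13 0x2e→b11/s3 VC-HIT; vc=[7,31,20]
#14 0x2c→b11/s3 L1-HIT; vc=[7,31,20]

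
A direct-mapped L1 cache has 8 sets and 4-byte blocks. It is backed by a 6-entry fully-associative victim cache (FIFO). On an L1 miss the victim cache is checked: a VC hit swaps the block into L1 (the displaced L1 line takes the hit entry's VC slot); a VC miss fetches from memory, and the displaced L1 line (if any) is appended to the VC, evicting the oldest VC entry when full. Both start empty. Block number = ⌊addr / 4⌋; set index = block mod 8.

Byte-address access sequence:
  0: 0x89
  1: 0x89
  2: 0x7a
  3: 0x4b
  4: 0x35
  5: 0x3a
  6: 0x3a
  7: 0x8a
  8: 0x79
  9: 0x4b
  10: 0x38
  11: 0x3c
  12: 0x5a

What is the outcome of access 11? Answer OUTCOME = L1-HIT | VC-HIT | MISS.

#0 0x89→b34/s2 MISS; vc=[]
#1 0x89→b34/s2 L1-HIT; vc=[]
#2 0x7a→b30/s6 MISS; vc=[]
#3 0x4b→b18/s2 MISS; vc=[34]
#4 0x35→b13/s5 MISS; vc=[34]
#5 0x3a→b14/s6 MISS; vc=[34,30]
#6 0x3a→b14/s6 L1-HIT; vc=[34,30]
#7 0x8a→b34/s2 VC-HIT; vc=[18,30]
#8 0x79→b30/s6 VC-HIT; vc=[18,14]
#9 0x4b→b18/s2 VC-HIT; vc=[34,14]
#10 0x38→b14/s6 VC-HIT; vc=[34,30]
#11 0x3c→b15/s7 MISS; vc=[34,30]
#12 0x5a→b22/s6 MISS; vc=[34,30,14]

OUTCOME = MISS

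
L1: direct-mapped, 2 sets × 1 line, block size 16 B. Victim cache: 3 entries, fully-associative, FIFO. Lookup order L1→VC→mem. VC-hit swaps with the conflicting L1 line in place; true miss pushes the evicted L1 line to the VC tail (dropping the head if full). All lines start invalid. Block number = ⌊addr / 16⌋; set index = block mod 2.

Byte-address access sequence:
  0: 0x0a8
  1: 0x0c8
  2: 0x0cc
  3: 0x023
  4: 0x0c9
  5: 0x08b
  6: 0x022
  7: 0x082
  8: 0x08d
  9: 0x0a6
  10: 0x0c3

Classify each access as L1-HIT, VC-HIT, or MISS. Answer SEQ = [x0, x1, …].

SEQ = [MISS, MISS, L1-HIT, MISS, VC-HIT, MISS, VC-HIT, VC-HIT, L1-HIT, VC-HIT, VC-HIT]

#0 0xa8→b10/s0 MISS; vc=[]
#1 0xc8→b12/s0 MISS; vc=[10]
#2 0xcc→b12/s0 L1-HIT; vc=[10]
#3 0x23→b2/s0 MISS; vc=[10,12]
#4 0xc9→b12/s0 VC-HIT; vc=[10,2]
#5 0x8b→b8/s0 MISS; vc=[10,2,12]
#6 0x22→b2/s0 VC-HIT; vc=[10,8,12]
#7 0x82→b8/s0 VC-HIT; vc=[10,2,12]
#8 0x8d→b8/s0 L1-HIT; vc=[10,2,12]
#9 0xa6→b10/s0 VC-HIT; vc=[8,2,12]
#10 0xc3→b12/s0 VC-HIT; vc=[8,2,10]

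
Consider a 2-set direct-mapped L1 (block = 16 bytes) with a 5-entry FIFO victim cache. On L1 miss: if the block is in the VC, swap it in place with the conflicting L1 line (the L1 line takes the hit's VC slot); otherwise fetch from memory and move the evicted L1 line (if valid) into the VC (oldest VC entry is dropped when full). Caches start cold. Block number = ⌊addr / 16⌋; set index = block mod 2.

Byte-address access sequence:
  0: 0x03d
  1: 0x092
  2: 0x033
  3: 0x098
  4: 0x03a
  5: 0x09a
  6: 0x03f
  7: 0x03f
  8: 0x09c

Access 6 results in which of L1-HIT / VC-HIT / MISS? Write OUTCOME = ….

OUTCOME = VC-HIT

  [0] addr=0x3d blk=3 s=1: MISS | VC []
  [1] addr=0x92 blk=9 s=1: MISS | VC [3]
  [2] addr=0x33 blk=3 s=1: VC-HIT | VC [9]
  [3] addr=0x98 blk=9 s=1: VC-HIT | VC [3]
  [4] addr=0x3a blk=3 s=1: VC-HIT | VC [9]
  [5] addr=0x9a blk=9 s=1: VC-HIT | VC [3]
  [6] addr=0x3f blk=3 s=1: VC-HIT | VC [9]
  [7] addr=0x3f blk=3 s=1: L1-HIT | VC [9]
  [8] addr=0x9c blk=9 s=1: VC-HIT | VC [3]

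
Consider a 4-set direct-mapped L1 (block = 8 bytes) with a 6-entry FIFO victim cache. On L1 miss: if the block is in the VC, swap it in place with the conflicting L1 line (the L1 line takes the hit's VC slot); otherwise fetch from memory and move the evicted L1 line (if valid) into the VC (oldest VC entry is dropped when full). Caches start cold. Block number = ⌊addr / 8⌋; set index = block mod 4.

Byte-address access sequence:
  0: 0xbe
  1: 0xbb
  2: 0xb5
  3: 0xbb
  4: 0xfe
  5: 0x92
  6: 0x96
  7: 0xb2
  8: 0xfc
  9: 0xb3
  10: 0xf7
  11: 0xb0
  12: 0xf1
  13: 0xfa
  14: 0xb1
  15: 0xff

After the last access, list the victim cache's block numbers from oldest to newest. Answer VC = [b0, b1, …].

0: 0xbe (blk 23, set 3) → MISS  vc=[]
1: 0xbb (blk 23, set 3) → L1-HIT  vc=[]
2: 0xb5 (blk 22, set 2) → MISS  vc=[]
3: 0xbb (blk 23, set 3) → L1-HIT  vc=[]
4: 0xfe (blk 31, set 3) → MISS  vc=[23]
5: 0x92 (blk 18, set 2) → MISS  vc=[23, 22]
6: 0x96 (blk 18, set 2) → L1-HIT  vc=[23, 22]
7: 0xb2 (blk 22, set 2) → VC-HIT  vc=[23, 18]
8: 0xfc (blk 31, set 3) → L1-HIT  vc=[23, 18]
9: 0xb3 (blk 22, set 2) → L1-HIT  vc=[23, 18]
10: 0xf7 (blk 30, set 2) → MISS  vc=[23, 18, 22]
11: 0xb0 (blk 22, set 2) → VC-HIT  vc=[23, 18, 30]
12: 0xf1 (blk 30, set 2) → VC-HIT  vc=[23, 18, 22]
13: 0xfa (blk 31, set 3) → L1-HIT  vc=[23, 18, 22]
14: 0xb1 (blk 22, set 2) → VC-HIT  vc=[23, 18, 30]
15: 0xff (blk 31, set 3) → L1-HIT  vc=[23, 18, 30]

VC = [23, 18, 30]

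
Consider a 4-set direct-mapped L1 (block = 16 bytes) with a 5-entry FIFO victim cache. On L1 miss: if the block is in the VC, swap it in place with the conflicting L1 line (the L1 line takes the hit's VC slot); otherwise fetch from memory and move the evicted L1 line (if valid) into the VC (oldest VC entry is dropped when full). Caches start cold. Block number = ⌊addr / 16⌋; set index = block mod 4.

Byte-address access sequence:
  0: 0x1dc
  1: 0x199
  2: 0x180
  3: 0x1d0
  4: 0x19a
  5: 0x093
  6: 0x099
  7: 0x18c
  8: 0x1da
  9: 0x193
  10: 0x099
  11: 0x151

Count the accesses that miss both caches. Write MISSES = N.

#0 0x1dc→b29/s1 MISS; vc=[]
#1 0x199→b25/s1 MISS; vc=[29]
#2 0x180→b24/s0 MISS; vc=[29]
#3 0x1d0→b29/s1 VC-HIT; vc=[25]
#4 0x19a→b25/s1 VC-HIT; vc=[29]
#5 0x93→b9/s1 MISS; vc=[29,25]
#6 0x99→b9/s1 L1-HIT; vc=[29,25]
#7 0x18c→b24/s0 L1-HIT; vc=[29,25]
#8 0x1da→b29/s1 VC-HIT; vc=[9,25]
#9 0x193→b25/s1 VC-HIT; vc=[9,29]
#10 0x99→b9/s1 VC-HIT; vc=[25,29]
#11 0x151→b21/s1 MISS; vc=[25,29,9]

MISSES = 5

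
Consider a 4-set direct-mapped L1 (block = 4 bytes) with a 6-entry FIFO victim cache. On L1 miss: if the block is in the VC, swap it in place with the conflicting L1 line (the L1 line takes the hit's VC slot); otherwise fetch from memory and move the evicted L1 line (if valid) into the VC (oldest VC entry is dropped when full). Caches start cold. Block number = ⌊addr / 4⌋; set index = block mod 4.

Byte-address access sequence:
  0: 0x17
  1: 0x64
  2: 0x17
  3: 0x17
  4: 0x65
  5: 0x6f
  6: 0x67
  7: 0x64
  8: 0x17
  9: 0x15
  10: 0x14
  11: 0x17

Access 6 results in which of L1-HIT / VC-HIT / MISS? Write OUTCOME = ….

OUTCOME = L1-HIT

0: 0x17 (blk 5, set 1) → MISS  vc=[]
1: 0x64 (blk 25, set 1) → MISS  vc=[5]
2: 0x17 (blk 5, set 1) → VC-HIT  vc=[25]
3: 0x17 (blk 5, set 1) → L1-HIT  vc=[25]
4: 0x65 (blk 25, set 1) → VC-HIT  vc=[5]
5: 0x6f (blk 27, set 3) → MISS  vc=[5]
6: 0x67 (blk 25, set 1) → L1-HIT  vc=[5]
7: 0x64 (blk 25, set 1) → L1-HIT  vc=[5]
8: 0x17 (blk 5, set 1) → VC-HIT  vc=[25]
9: 0x15 (blk 5, set 1) → L1-HIT  vc=[25]
10: 0x14 (blk 5, set 1) → L1-HIT  vc=[25]
11: 0x17 (blk 5, set 1) → L1-HIT  vc=[25]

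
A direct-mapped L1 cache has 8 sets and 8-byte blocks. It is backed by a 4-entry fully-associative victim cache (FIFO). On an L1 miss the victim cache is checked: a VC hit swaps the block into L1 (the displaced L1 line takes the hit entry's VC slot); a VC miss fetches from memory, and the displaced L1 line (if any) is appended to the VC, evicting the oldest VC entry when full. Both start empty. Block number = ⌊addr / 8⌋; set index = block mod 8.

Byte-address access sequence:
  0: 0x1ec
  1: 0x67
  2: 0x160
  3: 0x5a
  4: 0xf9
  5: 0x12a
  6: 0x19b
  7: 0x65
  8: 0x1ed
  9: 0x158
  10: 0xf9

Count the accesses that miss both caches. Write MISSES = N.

MISSES = 8

0: 0x1ec (blk 61, set 5) → MISS  vc=[]
1: 0x67 (blk 12, set 4) → MISS  vc=[]
2: 0x160 (blk 44, set 4) → MISS  vc=[12]
3: 0x5a (blk 11, set 3) → MISS  vc=[12]
4: 0xf9 (blk 31, set 7) → MISS  vc=[12]
5: 0x12a (blk 37, set 5) → MISS  vc=[12, 61]
6: 0x19b (blk 51, set 3) → MISS  vc=[12, 61, 11]
7: 0x65 (blk 12, set 4) → VC-HIT  vc=[44, 61, 11]
8: 0x1ed (blk 61, set 5) → VC-HIT  vc=[44, 37, 11]
9: 0x158 (blk 43, set 3) → MISS  vc=[44, 37, 11, 51]
10: 0xf9 (blk 31, set 7) → L1-HIT  vc=[44, 37, 11, 51]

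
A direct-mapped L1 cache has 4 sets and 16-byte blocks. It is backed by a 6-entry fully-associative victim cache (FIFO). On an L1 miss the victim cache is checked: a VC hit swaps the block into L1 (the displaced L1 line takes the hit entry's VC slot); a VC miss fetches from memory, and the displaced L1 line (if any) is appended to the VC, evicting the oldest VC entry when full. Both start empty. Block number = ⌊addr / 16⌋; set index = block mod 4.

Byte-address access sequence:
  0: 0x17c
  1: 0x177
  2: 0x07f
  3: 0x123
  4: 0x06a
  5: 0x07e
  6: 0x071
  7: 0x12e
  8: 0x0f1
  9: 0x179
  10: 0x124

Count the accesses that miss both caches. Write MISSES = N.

MISSES = 5

0: 0x17c (blk 23, set 3) → MISS  vc=[]
1: 0x177 (blk 23, set 3) → L1-HIT  vc=[]
2: 0x7f (blk 7, set 3) → MISS  vc=[23]
3: 0x123 (blk 18, set 2) → MISS  vc=[23]
4: 0x6a (blk 6, set 2) → MISS  vc=[23, 18]
5: 0x7e (blk 7, set 3) → L1-HIT  vc=[23, 18]
6: 0x71 (blk 7, set 3) → L1-HIT  vc=[23, 18]
7: 0x12e (blk 18, set 2) → VC-HIT  vc=[23, 6]
8: 0xf1 (blk 15, set 3) → MISS  vc=[23, 6, 7]
9: 0x179 (blk 23, set 3) → VC-HIT  vc=[15, 6, 7]
10: 0x124 (blk 18, set 2) → L1-HIT  vc=[15, 6, 7]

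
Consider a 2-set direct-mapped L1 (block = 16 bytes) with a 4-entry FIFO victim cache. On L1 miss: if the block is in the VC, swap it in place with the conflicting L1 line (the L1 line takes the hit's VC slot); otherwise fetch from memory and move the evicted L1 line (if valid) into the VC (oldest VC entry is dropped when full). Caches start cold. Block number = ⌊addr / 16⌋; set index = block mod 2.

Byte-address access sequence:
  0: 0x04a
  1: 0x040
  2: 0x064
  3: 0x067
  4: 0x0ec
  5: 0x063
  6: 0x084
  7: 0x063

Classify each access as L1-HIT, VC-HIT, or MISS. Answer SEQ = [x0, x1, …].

SEQ = [MISS, L1-HIT, MISS, L1-HIT, MISS, VC-HIT, MISS, VC-HIT]

0: 0x4a (blk 4, set 0) → MISS  vc=[]
1: 0x40 (blk 4, set 0) → L1-HIT  vc=[]
2: 0x64 (blk 6, set 0) → MISS  vc=[4]
3: 0x67 (blk 6, set 0) → L1-HIT  vc=[4]
4: 0xec (blk 14, set 0) → MISS  vc=[4, 6]
5: 0x63 (blk 6, set 0) → VC-HIT  vc=[4, 14]
6: 0x84 (blk 8, set 0) → MISS  vc=[4, 14, 6]
7: 0x63 (blk 6, set 0) → VC-HIT  vc=[4, 14, 8]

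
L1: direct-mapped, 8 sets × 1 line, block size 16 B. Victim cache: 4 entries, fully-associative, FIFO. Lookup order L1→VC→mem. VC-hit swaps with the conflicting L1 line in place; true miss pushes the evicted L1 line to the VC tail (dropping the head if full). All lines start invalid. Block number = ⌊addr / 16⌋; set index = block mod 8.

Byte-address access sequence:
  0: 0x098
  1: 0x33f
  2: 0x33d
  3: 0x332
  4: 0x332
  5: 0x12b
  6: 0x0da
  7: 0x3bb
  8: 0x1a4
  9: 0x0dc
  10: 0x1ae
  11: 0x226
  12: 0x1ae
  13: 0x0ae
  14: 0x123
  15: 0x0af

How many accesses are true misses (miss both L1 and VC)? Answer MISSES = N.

MISSES = 8

0: 0x98 (blk 9, set 1) → MISS  vc=[]
1: 0x33f (blk 51, set 3) → MISS  vc=[]
2: 0x33d (blk 51, set 3) → L1-HIT  vc=[]
3: 0x332 (blk 51, set 3) → L1-HIT  vc=[]
4: 0x332 (blk 51, set 3) → L1-HIT  vc=[]
5: 0x12b (blk 18, set 2) → MISS  vc=[]
6: 0xda (blk 13, set 5) → MISS  vc=[]
7: 0x3bb (blk 59, set 3) → MISS  vc=[51]
8: 0x1a4 (blk 26, set 2) → MISS  vc=[51, 18]
9: 0xdc (blk 13, set 5) → L1-HIT  vc=[51, 18]
10: 0x1ae (blk 26, set 2) → L1-HIT  vc=[51, 18]
11: 0x226 (blk 34, set 2) → MISS  vc=[51, 18, 26]
12: 0x1ae (blk 26, set 2) → VC-HIT  vc=[51, 18, 34]
13: 0xae (blk 10, set 2) → MISS  vc=[51, 18, 34, 26]
14: 0x123 (blk 18, set 2) → VC-HIT  vc=[51, 10, 34, 26]
15: 0xaf (blk 10, set 2) → VC-HIT  vc=[51, 18, 34, 26]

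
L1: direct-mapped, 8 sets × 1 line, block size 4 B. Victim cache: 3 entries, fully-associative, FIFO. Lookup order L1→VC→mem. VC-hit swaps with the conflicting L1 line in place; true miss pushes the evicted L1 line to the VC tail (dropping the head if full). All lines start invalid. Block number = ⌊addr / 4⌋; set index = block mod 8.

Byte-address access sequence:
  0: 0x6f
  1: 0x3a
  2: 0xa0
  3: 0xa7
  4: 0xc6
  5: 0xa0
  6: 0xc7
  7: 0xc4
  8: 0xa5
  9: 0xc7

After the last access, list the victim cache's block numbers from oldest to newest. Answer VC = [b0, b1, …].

  [0] addr=0x6f blk=27 s=3: MISS | VC []
  [1] addr=0x3a blk=14 s=6: MISS | VC []
  [2] addr=0xa0 blk=40 s=0: MISS | VC []
  [3] addr=0xa7 blk=41 s=1: MISS | VC []
  [4] addr=0xc6 blk=49 s=1: MISS | VC [41]
  [5] addr=0xa0 blk=40 s=0: L1-HIT | VC [41]
  [6] addr=0xc7 blk=49 s=1: L1-HIT | VC [41]
  [7] addr=0xc4 blk=49 s=1: L1-HIT | VC [41]
  [8] addr=0xa5 blk=41 s=1: VC-HIT | VC [49]
  [9] addr=0xc7 blk=49 s=1: VC-HIT | VC [41]

VC = [41]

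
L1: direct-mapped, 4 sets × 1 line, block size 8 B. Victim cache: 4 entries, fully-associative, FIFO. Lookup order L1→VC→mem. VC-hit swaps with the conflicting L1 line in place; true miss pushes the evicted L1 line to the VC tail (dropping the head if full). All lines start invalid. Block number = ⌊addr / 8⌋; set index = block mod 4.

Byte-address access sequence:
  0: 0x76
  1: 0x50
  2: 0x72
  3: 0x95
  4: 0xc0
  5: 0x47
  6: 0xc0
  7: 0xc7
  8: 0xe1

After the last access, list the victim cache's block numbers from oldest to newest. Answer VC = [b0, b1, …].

#0 0x76→b14/s2 MISS; vc=[]
#1 0x50→b10/s2 MISS; vc=[14]
#2 0x72→b14/s2 VC-HIT; vc=[10]
#3 0x95→b18/s2 MISS; vc=[10,14]
#4 0xc0→b24/s0 MISS; vc=[10,14]
#5 0x47→b8/s0 MISS; vc=[10,14,24]
#6 0xc0→b24/s0 VC-HIT; vc=[10,14,8]
#7 0xc7→b24/s0 L1-HIT; vc=[10,14,8]
#8 0xe1→b28/s0 MISS; vc=[10,14,8,24]

VC = [10, 14, 8, 24]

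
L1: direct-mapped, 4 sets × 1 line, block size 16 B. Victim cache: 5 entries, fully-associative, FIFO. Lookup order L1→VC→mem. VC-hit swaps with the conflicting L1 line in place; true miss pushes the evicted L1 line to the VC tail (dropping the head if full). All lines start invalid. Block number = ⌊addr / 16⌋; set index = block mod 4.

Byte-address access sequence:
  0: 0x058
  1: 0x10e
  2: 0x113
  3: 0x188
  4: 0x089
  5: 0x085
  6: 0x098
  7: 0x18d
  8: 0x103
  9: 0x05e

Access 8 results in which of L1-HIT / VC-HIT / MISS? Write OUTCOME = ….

  [0] addr=0x58 blk=5 s=1: MISS | VC []
  [1] addr=0x10e blk=16 s=0: MISS | VC []
  [2] addr=0x113 blk=17 s=1: MISS | VC [5]
  [3] addr=0x188 blk=24 s=0: MISS | VC [5, 16]
  [4] addr=0x89 blk=8 s=0: MISS | VC [5, 16, 24]
  [5] addr=0x85 blk=8 s=0: L1-HIT | VC [5, 16, 24]
  [6] addr=0x98 blk=9 s=1: MISS | VC [5, 16, 24, 17]
  [7] addr=0x18d blk=24 s=0: VC-HIT | VC [5, 16, 8, 17]
  [8] addr=0x103 blk=16 s=0: VC-HIT | VC [5, 24, 8, 17]
  [9] addr=0x5e blk=5 s=1: VC-HIT | VC [9, 24, 8, 17]

OUTCOME = VC-HIT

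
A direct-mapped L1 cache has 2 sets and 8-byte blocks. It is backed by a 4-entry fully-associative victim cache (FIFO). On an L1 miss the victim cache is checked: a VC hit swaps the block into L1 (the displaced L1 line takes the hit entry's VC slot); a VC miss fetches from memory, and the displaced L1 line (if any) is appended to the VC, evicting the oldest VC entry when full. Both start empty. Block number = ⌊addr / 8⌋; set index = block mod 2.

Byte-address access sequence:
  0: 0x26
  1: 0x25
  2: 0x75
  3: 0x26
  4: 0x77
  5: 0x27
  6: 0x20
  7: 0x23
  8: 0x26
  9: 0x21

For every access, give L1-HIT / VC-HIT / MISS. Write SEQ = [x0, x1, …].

0: 0x26 (blk 4, set 0) → MISS  vc=[]
1: 0x25 (blk 4, set 0) → L1-HIT  vc=[]
2: 0x75 (blk 14, set 0) → MISS  vc=[4]
3: 0x26 (blk 4, set 0) → VC-HIT  vc=[14]
4: 0x77 (blk 14, set 0) → VC-HIT  vc=[4]
5: 0x27 (blk 4, set 0) → VC-HIT  vc=[14]
6: 0x20 (blk 4, set 0) → L1-HIT  vc=[14]
7: 0x23 (blk 4, set 0) → L1-HIT  vc=[14]
8: 0x26 (blk 4, set 0) → L1-HIT  vc=[14]
9: 0x21 (blk 4, set 0) → L1-HIT  vc=[14]

SEQ = [MISS, L1-HIT, MISS, VC-HIT, VC-HIT, VC-HIT, L1-HIT, L1-HIT, L1-HIT, L1-HIT]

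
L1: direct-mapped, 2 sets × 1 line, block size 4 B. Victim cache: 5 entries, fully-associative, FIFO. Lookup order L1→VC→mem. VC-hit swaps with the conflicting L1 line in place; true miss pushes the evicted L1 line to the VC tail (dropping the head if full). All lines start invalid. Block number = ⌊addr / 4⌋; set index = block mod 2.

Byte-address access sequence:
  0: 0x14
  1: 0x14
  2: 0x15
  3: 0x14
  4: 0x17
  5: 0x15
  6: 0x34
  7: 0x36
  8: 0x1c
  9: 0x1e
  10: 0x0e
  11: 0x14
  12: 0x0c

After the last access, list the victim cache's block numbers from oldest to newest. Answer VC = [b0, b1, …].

VC = [5, 13, 7]

#0 0x14→b5/s1 MISS; vc=[]
#1 0x14→b5/s1 L1-HIT; vc=[]
#2 0x15→b5/s1 L1-HIT; vc=[]
#3 0x14→b5/s1 L1-HIT; vc=[]
#4 0x17→b5/s1 L1-HIT; vc=[]
#5 0x15→b5/s1 L1-HIT; vc=[]
#6 0x34→b13/s1 MISS; vc=[5]
#7 0x36→b13/s1 L1-HIT; vc=[5]
#8 0x1c→b7/s1 MISS; vc=[5,13]
#9 0x1e→b7/s1 L1-HIT; vc=[5,13]
#10 0xe→b3/s1 MISS; vc=[5,13,7]
#11 0x14→b5/s1 VC-HIT; vc=[3,13,7]
#12 0xc→b3/s1 VC-HIT; vc=[5,13,7]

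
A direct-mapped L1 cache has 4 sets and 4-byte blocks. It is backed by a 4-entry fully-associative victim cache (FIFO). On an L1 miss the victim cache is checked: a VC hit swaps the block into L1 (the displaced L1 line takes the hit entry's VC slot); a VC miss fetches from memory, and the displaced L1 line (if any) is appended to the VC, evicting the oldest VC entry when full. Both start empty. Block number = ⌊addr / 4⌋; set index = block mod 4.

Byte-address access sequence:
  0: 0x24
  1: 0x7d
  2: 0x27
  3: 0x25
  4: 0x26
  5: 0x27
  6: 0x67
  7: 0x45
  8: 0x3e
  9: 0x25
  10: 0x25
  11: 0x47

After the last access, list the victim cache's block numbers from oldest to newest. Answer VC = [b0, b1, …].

VC = [9, 25, 31]

0: 0x24 (blk 9, set 1) → MISS  vc=[]
1: 0x7d (blk 31, set 3) → MISS  vc=[]
2: 0x27 (blk 9, set 1) → L1-HIT  vc=[]
3: 0x25 (blk 9, set 1) → L1-HIT  vc=[]
4: 0x26 (blk 9, set 1) → L1-HIT  vc=[]
5: 0x27 (blk 9, set 1) → L1-HIT  vc=[]
6: 0x67 (blk 25, set 1) → MISS  vc=[9]
7: 0x45 (blk 17, set 1) → MISS  vc=[9, 25]
8: 0x3e (blk 15, set 3) → MISS  vc=[9, 25, 31]
9: 0x25 (blk 9, set 1) → VC-HIT  vc=[17, 25, 31]
10: 0x25 (blk 9, set 1) → L1-HIT  vc=[17, 25, 31]
11: 0x47 (blk 17, set 1) → VC-HIT  vc=[9, 25, 31]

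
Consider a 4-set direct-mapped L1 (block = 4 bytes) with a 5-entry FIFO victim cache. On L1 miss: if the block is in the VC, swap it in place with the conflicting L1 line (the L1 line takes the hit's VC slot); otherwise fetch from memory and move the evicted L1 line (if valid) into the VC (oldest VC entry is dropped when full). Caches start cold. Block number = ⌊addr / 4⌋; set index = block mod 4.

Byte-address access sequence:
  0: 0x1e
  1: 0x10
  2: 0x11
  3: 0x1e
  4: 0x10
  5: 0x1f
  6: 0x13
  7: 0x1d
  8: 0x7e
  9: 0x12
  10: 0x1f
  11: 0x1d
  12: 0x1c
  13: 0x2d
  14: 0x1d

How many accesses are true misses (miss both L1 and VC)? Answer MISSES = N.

MISSES = 4

#0 0x1e→b7/s3 MISS; vc=[]
#1 0x10→b4/s0 MISS; vc=[]
#2 0x11→b4/s0 L1-HIT; vc=[]
#3 0x1e→b7/s3 L1-HIT; vc=[]
#4 0x10→b4/s0 L1-HIT; vc=[]
#5 0x1f→b7/s3 L1-HIT; vc=[]
#6 0x13→b4/s0 L1-HIT; vc=[]
#7 0x1d→b7/s3 L1-HIT; vc=[]
#8 0x7e→b31/s3 MISS; vc=[7]
#9 0x12→b4/s0 L1-HIT; vc=[7]
#10 0x1f→b7/s3 VC-HIT; vc=[31]
#11 0x1d→b7/s3 L1-HIT; vc=[31]
#12 0x1c→b7/s3 L1-HIT; vc=[31]
#13 0x2d→b11/s3 MISS; vc=[31,7]
#14 0x1d→b7/s3 VC-HIT; vc=[31,11]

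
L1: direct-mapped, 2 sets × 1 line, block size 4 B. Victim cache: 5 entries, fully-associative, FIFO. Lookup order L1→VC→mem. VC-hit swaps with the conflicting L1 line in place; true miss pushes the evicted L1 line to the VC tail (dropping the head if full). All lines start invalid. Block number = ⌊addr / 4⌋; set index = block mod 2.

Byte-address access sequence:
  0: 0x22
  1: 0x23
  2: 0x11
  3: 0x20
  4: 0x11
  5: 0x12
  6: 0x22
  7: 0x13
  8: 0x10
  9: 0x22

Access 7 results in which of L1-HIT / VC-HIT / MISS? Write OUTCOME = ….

  [0] addr=0x22 blk=8 s=0: MISS | VC []
  [1] addr=0x23 blk=8 s=0: L1-HIT | VC []
  [2] addr=0x11 blk=4 s=0: MISS | VC [8]
  [3] addr=0x20 blk=8 s=0: VC-HIT | VC [4]
  [4] addr=0x11 blk=4 s=0: VC-HIT | VC [8]
  [5] addr=0x12 blk=4 s=0: L1-HIT | VC [8]
  [6] addr=0x22 blk=8 s=0: VC-HIT | VC [4]
  [7] addr=0x13 blk=4 s=0: VC-HIT | VC [8]
  [8] addr=0x10 blk=4 s=0: L1-HIT | VC [8]
  [9] addr=0x22 blk=8 s=0: VC-HIT | VC [4]

OUTCOME = VC-HIT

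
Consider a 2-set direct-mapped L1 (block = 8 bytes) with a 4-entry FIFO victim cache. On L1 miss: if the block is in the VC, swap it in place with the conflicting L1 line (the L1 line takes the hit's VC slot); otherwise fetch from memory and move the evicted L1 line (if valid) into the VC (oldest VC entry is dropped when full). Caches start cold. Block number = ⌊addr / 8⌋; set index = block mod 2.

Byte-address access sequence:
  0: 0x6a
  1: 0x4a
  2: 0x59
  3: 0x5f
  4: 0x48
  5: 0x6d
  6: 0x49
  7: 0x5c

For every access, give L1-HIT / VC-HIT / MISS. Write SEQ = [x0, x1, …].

#0 0x6a→b13/s1 MISS; vc=[]
#1 0x4a→b9/s1 MISS; vc=[13]
#2 0x59→b11/s1 MISS; vc=[13,9]
#3 0x5f→b11/s1 L1-HIT; vc=[13,9]
#4 0x48→b9/s1 VC-HIT; vc=[13,11]
#5 0x6d→b13/s1 VC-HIT; vc=[9,11]
#6 0x49→b9/s1 VC-HIT; vc=[13,11]
#7 0x5c→b11/s1 VC-HIT; vc=[13,9]

SEQ = [MISS, MISS, MISS, L1-HIT, VC-HIT, VC-HIT, VC-HIT, VC-HIT]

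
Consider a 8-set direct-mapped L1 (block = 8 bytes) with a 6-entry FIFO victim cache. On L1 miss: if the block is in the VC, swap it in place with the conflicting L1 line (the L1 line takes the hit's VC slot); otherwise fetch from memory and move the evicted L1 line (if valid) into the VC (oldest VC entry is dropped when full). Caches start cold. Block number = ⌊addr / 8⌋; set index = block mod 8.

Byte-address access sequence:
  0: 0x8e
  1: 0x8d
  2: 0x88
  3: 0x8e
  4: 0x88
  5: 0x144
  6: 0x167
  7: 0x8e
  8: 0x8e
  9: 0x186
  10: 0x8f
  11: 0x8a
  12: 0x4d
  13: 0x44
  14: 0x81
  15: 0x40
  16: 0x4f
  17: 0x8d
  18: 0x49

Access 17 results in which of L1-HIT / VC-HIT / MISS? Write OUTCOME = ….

0: 0x8e (blk 17, set 1) → MISS  vc=[]
1: 0x8d (blk 17, set 1) → L1-HIT  vc=[]
2: 0x88 (blk 17, set 1) → L1-HIT  vc=[]
3: 0x8e (blk 17, set 1) → L1-HIT  vc=[]
4: 0x88 (blk 17, set 1) → L1-HIT  vc=[]
5: 0x144 (blk 40, set 0) → MISS  vc=[]
6: 0x167 (blk 44, set 4) → MISS  vc=[]
7: 0x8e (blk 17, set 1) → L1-HIT  vc=[]
8: 0x8e (blk 17, set 1) → L1-HIT  vc=[]
9: 0x186 (blk 48, set 0) → MISS  vc=[40]
10: 0x8f (blk 17, set 1) → L1-HIT  vc=[40]
11: 0x8a (blk 17, set 1) → L1-HIT  vc=[40]
12: 0x4d (blk 9, set 1) → MISS  vc=[40, 17]
13: 0x44 (blk 8, set 0) → MISS  vc=[40, 17, 48]
14: 0x81 (blk 16, set 0) → MISS  vc=[40, 17, 48, 8]
15: 0x40 (blk 8, set 0) → VC-HIT  vc=[40, 17, 48, 16]
16: 0x4f (blk 9, set 1) → L1-HIT  vc=[40, 17, 48, 16]
17: 0x8d (blk 17, set 1) → VC-HIT  vc=[40, 9, 48, 16]
18: 0x49 (blk 9, set 1) → VC-HIT  vc=[40, 17, 48, 16]

OUTCOME = VC-HIT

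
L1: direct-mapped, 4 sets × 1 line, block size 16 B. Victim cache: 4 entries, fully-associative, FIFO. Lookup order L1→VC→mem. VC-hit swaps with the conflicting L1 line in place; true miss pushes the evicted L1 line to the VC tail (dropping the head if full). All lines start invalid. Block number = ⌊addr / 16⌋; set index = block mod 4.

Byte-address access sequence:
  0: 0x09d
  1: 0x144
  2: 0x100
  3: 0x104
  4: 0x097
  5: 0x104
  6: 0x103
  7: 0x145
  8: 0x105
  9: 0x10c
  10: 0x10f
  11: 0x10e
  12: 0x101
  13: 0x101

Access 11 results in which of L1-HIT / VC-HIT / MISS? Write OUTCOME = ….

OUTCOME = L1-HIT

0: 0x9d (blk 9, set 1) → MISS  vc=[]
1: 0x144 (blk 20, set 0) → MISS  vc=[]
2: 0x100 (blk 16, set 0) → MISS  vc=[20]
3: 0x104 (blk 16, set 0) → L1-HIT  vc=[20]
4: 0x97 (blk 9, set 1) → L1-HIT  vc=[20]
5: 0x104 (blk 16, set 0) → L1-HIT  vc=[20]
6: 0x103 (blk 16, set 0) → L1-HIT  vc=[20]
7: 0x145 (blk 20, set 0) → VC-HIT  vc=[16]
8: 0x105 (blk 16, set 0) → VC-HIT  vc=[20]
9: 0x10c (blk 16, set 0) → L1-HIT  vc=[20]
10: 0x10f (blk 16, set 0) → L1-HIT  vc=[20]
11: 0x10e (blk 16, set 0) → L1-HIT  vc=[20]
12: 0x101 (blk 16, set 0) → L1-HIT  vc=[20]
13: 0x101 (blk 16, set 0) → L1-HIT  vc=[20]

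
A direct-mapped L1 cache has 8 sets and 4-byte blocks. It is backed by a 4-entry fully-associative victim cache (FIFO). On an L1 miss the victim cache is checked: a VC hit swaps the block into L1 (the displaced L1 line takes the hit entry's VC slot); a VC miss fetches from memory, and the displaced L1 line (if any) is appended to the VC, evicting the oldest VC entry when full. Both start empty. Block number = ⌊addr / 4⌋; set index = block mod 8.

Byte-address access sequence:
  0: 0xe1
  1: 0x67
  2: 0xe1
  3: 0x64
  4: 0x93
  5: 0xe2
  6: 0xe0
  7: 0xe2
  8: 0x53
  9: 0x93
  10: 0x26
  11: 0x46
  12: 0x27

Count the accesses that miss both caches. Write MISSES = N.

  [0] addr=0xe1 blk=56 s=0: MISS | VC []
  [1] addr=0x67 blk=25 s=1: MISS | VC []
  [2] addr=0xe1 blk=56 s=0: L1-HIT | VC []
  [3] addr=0x64 blk=25 s=1: L1-HIT | VC []
  [4] addr=0x93 blk=36 s=4: MISS | VC []
  [5] addr=0xe2 blk=56 s=0: L1-HIT | VC []
  [6] addr=0xe0 blk=56 s=0: L1-HIT | VC []
  [7] addr=0xe2 blk=56 s=0: L1-HIT | VC []
  [8] addr=0x53 blk=20 s=4: MISS | VC [36]
  [9] addr=0x93 blk=36 s=4: VC-HIT | VC [20]
  [10] addr=0x26 blk=9 s=1: MISS | VC [20, 25]
  [11] addr=0x46 blk=17 s=1: MISS | VC [20, 25, 9]
  [12] addr=0x27 blk=9 s=1: VC-HIT | VC [20, 25, 17]

MISSES = 6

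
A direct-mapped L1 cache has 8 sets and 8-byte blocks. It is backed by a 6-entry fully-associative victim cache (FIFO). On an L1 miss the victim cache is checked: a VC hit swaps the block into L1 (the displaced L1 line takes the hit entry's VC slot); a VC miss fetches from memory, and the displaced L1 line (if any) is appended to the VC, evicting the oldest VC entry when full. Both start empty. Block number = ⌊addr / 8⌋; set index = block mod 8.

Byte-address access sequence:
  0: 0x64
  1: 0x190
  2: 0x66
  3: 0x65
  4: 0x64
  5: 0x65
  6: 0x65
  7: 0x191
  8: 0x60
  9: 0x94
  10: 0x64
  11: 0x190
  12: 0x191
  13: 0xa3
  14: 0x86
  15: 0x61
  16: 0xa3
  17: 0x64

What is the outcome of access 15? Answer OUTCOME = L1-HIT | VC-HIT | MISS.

0: 0x64 (blk 12, set 4) → MISS  vc=[]
1: 0x190 (blk 50, set 2) → MISS  vc=[]
2: 0x66 (blk 12, set 4) → L1-HIT  vc=[]
3: 0x65 (blk 12, set 4) → L1-HIT  vc=[]
4: 0x64 (blk 12, set 4) → L1-HIT  vc=[]
5: 0x65 (blk 12, set 4) → L1-HIT  vc=[]
6: 0x65 (blk 12, set 4) → L1-HIT  vc=[]
7: 0x191 (blk 50, set 2) → L1-HIT  vc=[]
8: 0x60 (blk 12, set 4) → L1-HIT  vc=[]
9: 0x94 (blk 18, set 2) → MISS  vc=[50]
10: 0x64 (blk 12, set 4) → L1-HIT  vc=[50]
11: 0x190 (blk 50, set 2) → VC-HIT  vc=[18]
12: 0x191 (blk 50, set 2) → L1-HIT  vc=[18]
13: 0xa3 (blk 20, set 4) → MISS  vc=[18, 12]
14: 0x86 (blk 16, set 0) → MISS  vc=[18, 12]
15: 0x61 (blk 12, set 4) → VC-HIT  vc=[18, 20]
16: 0xa3 (blk 20, set 4) → VC-HIT  vc=[18, 12]
17: 0x64 (blk 12, set 4) → VC-HIT  vc=[18, 20]

OUTCOME = VC-HIT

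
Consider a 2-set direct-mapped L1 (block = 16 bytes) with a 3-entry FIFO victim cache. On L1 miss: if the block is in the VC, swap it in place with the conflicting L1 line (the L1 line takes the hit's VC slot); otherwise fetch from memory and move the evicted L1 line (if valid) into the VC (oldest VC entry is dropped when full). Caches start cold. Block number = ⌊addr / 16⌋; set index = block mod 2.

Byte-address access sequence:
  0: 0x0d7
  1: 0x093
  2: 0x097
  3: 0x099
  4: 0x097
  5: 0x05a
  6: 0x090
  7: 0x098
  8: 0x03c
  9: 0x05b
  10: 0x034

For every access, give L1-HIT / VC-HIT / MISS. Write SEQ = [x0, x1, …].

0: 0xd7 (blk 13, set 1) → MISS  vc=[]
1: 0x93 (blk 9, set 1) → MISS  vc=[13]
2: 0x97 (blk 9, set 1) → L1-HIT  vc=[13]
3: 0x99 (blk 9, set 1) → L1-HIT  vc=[13]
4: 0x97 (blk 9, set 1) → L1-HIT  vc=[13]
5: 0x5a (blk 5, set 1) → MISS  vc=[13, 9]
6: 0x90 (blk 9, set 1) → VC-HIT  vc=[13, 5]
7: 0x98 (blk 9, set 1) → L1-HIT  vc=[13, 5]
8: 0x3c (blk 3, set 1) → MISS  vc=[13, 5, 9]
9: 0x5b (blk 5, set 1) → VC-HIT  vc=[13, 3, 9]
10: 0x34 (blk 3, set 1) → VC-HIT  vc=[13, 5, 9]

SEQ = [MISS, MISS, L1-HIT, L1-HIT, L1-HIT, MISS, VC-HIT, L1-HIT, MISS, VC-HIT, VC-HIT]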